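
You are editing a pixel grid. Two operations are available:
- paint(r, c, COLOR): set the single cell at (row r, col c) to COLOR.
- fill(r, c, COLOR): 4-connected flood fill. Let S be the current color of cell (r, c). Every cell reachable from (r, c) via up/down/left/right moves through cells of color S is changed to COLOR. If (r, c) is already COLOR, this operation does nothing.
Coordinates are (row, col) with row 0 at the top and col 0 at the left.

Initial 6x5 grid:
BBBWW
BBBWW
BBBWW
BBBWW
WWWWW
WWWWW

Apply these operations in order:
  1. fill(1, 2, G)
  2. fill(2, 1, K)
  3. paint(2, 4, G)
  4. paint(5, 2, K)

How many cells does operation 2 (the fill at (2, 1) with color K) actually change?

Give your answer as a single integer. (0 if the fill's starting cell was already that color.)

After op 1 fill(1,2,G) [12 cells changed]:
GGGWW
GGGWW
GGGWW
GGGWW
WWWWW
WWWWW
After op 2 fill(2,1,K) [12 cells changed]:
KKKWW
KKKWW
KKKWW
KKKWW
WWWWW
WWWWW

Answer: 12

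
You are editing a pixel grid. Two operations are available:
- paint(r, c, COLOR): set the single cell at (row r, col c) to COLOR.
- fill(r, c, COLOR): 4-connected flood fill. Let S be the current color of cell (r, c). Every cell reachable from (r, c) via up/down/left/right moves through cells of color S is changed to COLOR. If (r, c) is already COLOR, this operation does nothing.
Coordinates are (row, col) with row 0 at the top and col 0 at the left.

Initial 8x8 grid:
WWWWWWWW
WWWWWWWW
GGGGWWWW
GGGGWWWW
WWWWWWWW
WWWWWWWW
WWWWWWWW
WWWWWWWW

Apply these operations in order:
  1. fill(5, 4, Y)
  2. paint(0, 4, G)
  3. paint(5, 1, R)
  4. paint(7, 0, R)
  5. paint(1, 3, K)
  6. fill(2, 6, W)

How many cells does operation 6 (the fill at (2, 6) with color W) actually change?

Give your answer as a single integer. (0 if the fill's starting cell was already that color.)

Answer: 45

Derivation:
After op 1 fill(5,4,Y) [56 cells changed]:
YYYYYYYY
YYYYYYYY
GGGGYYYY
GGGGYYYY
YYYYYYYY
YYYYYYYY
YYYYYYYY
YYYYYYYY
After op 2 paint(0,4,G):
YYYYGYYY
YYYYYYYY
GGGGYYYY
GGGGYYYY
YYYYYYYY
YYYYYYYY
YYYYYYYY
YYYYYYYY
After op 3 paint(5,1,R):
YYYYGYYY
YYYYYYYY
GGGGYYYY
GGGGYYYY
YYYYYYYY
YRYYYYYY
YYYYYYYY
YYYYYYYY
After op 4 paint(7,0,R):
YYYYGYYY
YYYYYYYY
GGGGYYYY
GGGGYYYY
YYYYYYYY
YRYYYYYY
YYYYYYYY
RYYYYYYY
After op 5 paint(1,3,K):
YYYYGYYY
YYYKYYYY
GGGGYYYY
GGGGYYYY
YYYYYYYY
YRYYYYYY
YYYYYYYY
RYYYYYYY
After op 6 fill(2,6,W) [45 cells changed]:
YYYYGWWW
YYYKWWWW
GGGGWWWW
GGGGWWWW
WWWWWWWW
WRWWWWWW
WWWWWWWW
RWWWWWWW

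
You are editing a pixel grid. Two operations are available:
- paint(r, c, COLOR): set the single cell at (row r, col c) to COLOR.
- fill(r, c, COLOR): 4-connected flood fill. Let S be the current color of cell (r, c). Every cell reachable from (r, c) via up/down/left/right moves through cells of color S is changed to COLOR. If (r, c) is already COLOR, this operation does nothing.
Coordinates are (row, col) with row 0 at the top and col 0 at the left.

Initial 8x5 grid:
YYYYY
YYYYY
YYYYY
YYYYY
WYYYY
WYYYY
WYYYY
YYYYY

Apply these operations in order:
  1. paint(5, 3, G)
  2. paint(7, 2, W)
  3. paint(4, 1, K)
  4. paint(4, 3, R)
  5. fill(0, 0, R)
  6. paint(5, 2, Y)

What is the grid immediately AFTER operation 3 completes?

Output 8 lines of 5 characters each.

After op 1 paint(5,3,G):
YYYYY
YYYYY
YYYYY
YYYYY
WYYYY
WYYGY
WYYYY
YYYYY
After op 2 paint(7,2,W):
YYYYY
YYYYY
YYYYY
YYYYY
WYYYY
WYYGY
WYYYY
YYWYY
After op 3 paint(4,1,K):
YYYYY
YYYYY
YYYYY
YYYYY
WKYYY
WYYGY
WYYYY
YYWYY

Answer: YYYYY
YYYYY
YYYYY
YYYYY
WKYYY
WYYGY
WYYYY
YYWYY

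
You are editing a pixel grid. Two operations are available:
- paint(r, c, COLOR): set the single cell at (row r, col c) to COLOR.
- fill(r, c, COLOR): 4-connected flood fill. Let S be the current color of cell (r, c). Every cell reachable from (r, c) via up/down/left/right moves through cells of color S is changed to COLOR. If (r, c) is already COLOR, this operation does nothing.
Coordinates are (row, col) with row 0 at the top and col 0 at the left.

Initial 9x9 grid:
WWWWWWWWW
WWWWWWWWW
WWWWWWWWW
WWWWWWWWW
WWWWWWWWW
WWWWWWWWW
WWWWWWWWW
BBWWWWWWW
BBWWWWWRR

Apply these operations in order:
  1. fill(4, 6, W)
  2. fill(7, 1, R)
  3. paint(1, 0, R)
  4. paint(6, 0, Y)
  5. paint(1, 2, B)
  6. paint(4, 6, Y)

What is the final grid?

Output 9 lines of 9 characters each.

Answer: WWWWWWWWW
RWBWWWWWW
WWWWWWWWW
WWWWWWWWW
WWWWWWYWW
WWWWWWWWW
YWWWWWWWW
RRWWWWWWW
RRWWWWWRR

Derivation:
After op 1 fill(4,6,W) [0 cells changed]:
WWWWWWWWW
WWWWWWWWW
WWWWWWWWW
WWWWWWWWW
WWWWWWWWW
WWWWWWWWW
WWWWWWWWW
BBWWWWWWW
BBWWWWWRR
After op 2 fill(7,1,R) [4 cells changed]:
WWWWWWWWW
WWWWWWWWW
WWWWWWWWW
WWWWWWWWW
WWWWWWWWW
WWWWWWWWW
WWWWWWWWW
RRWWWWWWW
RRWWWWWRR
After op 3 paint(1,0,R):
WWWWWWWWW
RWWWWWWWW
WWWWWWWWW
WWWWWWWWW
WWWWWWWWW
WWWWWWWWW
WWWWWWWWW
RRWWWWWWW
RRWWWWWRR
After op 4 paint(6,0,Y):
WWWWWWWWW
RWWWWWWWW
WWWWWWWWW
WWWWWWWWW
WWWWWWWWW
WWWWWWWWW
YWWWWWWWW
RRWWWWWWW
RRWWWWWRR
After op 5 paint(1,2,B):
WWWWWWWWW
RWBWWWWWW
WWWWWWWWW
WWWWWWWWW
WWWWWWWWW
WWWWWWWWW
YWWWWWWWW
RRWWWWWWW
RRWWWWWRR
After op 6 paint(4,6,Y):
WWWWWWWWW
RWBWWWWWW
WWWWWWWWW
WWWWWWWWW
WWWWWWYWW
WWWWWWWWW
YWWWWWWWW
RRWWWWWWW
RRWWWWWRR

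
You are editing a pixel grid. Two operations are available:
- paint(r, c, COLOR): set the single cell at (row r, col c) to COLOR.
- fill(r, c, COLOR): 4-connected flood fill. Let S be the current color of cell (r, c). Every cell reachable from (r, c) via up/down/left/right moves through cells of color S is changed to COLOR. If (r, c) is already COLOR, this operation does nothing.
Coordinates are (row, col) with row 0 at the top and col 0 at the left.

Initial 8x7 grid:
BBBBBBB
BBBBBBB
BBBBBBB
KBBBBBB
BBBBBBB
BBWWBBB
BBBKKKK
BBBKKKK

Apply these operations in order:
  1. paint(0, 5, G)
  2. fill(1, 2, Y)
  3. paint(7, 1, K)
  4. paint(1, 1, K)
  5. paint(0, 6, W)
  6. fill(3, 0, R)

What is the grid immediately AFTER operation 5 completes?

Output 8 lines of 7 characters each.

After op 1 paint(0,5,G):
BBBBBGB
BBBBBBB
BBBBBBB
KBBBBBB
BBBBBBB
BBWWBBB
BBBKKKK
BBBKKKK
After op 2 fill(1,2,Y) [44 cells changed]:
YYYYYGY
YYYYYYY
YYYYYYY
KYYYYYY
YYYYYYY
YYWWYYY
YYYKKKK
YYYKKKK
After op 3 paint(7,1,K):
YYYYYGY
YYYYYYY
YYYYYYY
KYYYYYY
YYYYYYY
YYWWYYY
YYYKKKK
YKYKKKK
After op 4 paint(1,1,K):
YYYYYGY
YKYYYYY
YYYYYYY
KYYYYYY
YYYYYYY
YYWWYYY
YYYKKKK
YKYKKKK
After op 5 paint(0,6,W):
YYYYYGW
YKYYYYY
YYYYYYY
KYYYYYY
YYYYYYY
YYWWYYY
YYYKKKK
YKYKKKK

Answer: YYYYYGW
YKYYYYY
YYYYYYY
KYYYYYY
YYYYYYY
YYWWYYY
YYYKKKK
YKYKKKK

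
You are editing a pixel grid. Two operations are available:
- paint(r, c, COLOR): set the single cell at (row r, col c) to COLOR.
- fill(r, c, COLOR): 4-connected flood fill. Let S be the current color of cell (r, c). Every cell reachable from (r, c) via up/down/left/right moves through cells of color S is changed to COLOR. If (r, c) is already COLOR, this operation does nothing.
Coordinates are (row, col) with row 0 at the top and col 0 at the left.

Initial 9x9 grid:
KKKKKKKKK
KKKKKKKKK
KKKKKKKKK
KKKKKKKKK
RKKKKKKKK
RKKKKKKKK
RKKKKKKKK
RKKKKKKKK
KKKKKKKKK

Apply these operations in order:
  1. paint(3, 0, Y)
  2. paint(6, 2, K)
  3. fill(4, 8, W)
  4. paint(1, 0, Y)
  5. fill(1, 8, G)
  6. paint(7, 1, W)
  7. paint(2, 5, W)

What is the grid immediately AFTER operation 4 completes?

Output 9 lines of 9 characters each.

After op 1 paint(3,0,Y):
KKKKKKKKK
KKKKKKKKK
KKKKKKKKK
YKKKKKKKK
RKKKKKKKK
RKKKKKKKK
RKKKKKKKK
RKKKKKKKK
KKKKKKKKK
After op 2 paint(6,2,K):
KKKKKKKKK
KKKKKKKKK
KKKKKKKKK
YKKKKKKKK
RKKKKKKKK
RKKKKKKKK
RKKKKKKKK
RKKKKKKKK
KKKKKKKKK
After op 3 fill(4,8,W) [76 cells changed]:
WWWWWWWWW
WWWWWWWWW
WWWWWWWWW
YWWWWWWWW
RWWWWWWWW
RWWWWWWWW
RWWWWWWWW
RWWWWWWWW
WWWWWWWWW
After op 4 paint(1,0,Y):
WWWWWWWWW
YWWWWWWWW
WWWWWWWWW
YWWWWWWWW
RWWWWWWWW
RWWWWWWWW
RWWWWWWWW
RWWWWWWWW
WWWWWWWWW

Answer: WWWWWWWWW
YWWWWWWWW
WWWWWWWWW
YWWWWWWWW
RWWWWWWWW
RWWWWWWWW
RWWWWWWWW
RWWWWWWWW
WWWWWWWWW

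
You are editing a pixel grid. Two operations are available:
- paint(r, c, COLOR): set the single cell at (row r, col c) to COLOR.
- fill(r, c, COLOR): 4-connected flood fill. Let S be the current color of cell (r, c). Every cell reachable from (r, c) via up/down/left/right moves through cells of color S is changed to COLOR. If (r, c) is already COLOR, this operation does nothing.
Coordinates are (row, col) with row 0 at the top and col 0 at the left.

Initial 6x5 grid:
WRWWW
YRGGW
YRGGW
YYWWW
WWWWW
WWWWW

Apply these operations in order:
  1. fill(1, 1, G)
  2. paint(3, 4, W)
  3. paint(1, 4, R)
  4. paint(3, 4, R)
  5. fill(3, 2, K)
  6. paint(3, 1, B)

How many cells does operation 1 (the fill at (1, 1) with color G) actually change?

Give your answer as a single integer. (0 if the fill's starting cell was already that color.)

Answer: 3

Derivation:
After op 1 fill(1,1,G) [3 cells changed]:
WGWWW
YGGGW
YGGGW
YYWWW
WWWWW
WWWWW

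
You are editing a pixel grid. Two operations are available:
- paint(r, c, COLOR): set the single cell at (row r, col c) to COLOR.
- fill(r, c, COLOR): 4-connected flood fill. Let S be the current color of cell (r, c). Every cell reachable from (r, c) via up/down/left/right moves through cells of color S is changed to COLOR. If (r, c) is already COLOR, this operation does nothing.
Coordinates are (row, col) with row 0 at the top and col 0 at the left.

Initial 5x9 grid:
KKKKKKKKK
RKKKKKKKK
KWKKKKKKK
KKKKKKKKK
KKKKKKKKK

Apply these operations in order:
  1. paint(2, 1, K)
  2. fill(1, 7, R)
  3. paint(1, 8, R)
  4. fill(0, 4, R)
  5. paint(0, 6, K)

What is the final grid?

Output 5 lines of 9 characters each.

Answer: RRRRRRKRR
RRRRRRRRR
RRRRRRRRR
RRRRRRRRR
RRRRRRRRR

Derivation:
After op 1 paint(2,1,K):
KKKKKKKKK
RKKKKKKKK
KKKKKKKKK
KKKKKKKKK
KKKKKKKKK
After op 2 fill(1,7,R) [44 cells changed]:
RRRRRRRRR
RRRRRRRRR
RRRRRRRRR
RRRRRRRRR
RRRRRRRRR
After op 3 paint(1,8,R):
RRRRRRRRR
RRRRRRRRR
RRRRRRRRR
RRRRRRRRR
RRRRRRRRR
After op 4 fill(0,4,R) [0 cells changed]:
RRRRRRRRR
RRRRRRRRR
RRRRRRRRR
RRRRRRRRR
RRRRRRRRR
After op 5 paint(0,6,K):
RRRRRRKRR
RRRRRRRRR
RRRRRRRRR
RRRRRRRRR
RRRRRRRRR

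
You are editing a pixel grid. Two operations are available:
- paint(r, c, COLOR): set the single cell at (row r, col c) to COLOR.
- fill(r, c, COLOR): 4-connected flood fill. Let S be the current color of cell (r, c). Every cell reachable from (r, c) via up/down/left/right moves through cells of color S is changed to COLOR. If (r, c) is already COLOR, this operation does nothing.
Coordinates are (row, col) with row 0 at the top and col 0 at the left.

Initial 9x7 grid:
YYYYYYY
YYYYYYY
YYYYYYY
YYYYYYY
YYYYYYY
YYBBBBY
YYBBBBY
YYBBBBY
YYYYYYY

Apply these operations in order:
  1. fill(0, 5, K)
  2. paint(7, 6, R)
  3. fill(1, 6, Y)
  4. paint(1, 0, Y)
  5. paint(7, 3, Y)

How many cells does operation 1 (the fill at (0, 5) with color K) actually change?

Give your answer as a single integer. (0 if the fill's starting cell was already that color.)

Answer: 51

Derivation:
After op 1 fill(0,5,K) [51 cells changed]:
KKKKKKK
KKKKKKK
KKKKKKK
KKKKKKK
KKKKKKK
KKBBBBK
KKBBBBK
KKBBBBK
KKKKKKK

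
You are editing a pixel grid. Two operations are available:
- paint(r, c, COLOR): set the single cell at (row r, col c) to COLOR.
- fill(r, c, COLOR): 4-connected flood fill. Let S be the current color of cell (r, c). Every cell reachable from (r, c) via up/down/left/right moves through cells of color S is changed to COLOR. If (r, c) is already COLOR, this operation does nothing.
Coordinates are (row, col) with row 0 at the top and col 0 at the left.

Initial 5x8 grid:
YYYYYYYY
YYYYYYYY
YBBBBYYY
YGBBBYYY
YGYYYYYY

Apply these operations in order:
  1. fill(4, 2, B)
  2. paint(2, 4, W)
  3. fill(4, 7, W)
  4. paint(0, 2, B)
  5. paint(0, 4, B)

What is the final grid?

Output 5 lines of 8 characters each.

After op 1 fill(4,2,B) [31 cells changed]:
BBBBBBBB
BBBBBBBB
BBBBBBBB
BGBBBBBB
BGBBBBBB
After op 2 paint(2,4,W):
BBBBBBBB
BBBBBBBB
BBBBWBBB
BGBBBBBB
BGBBBBBB
After op 3 fill(4,7,W) [37 cells changed]:
WWWWWWWW
WWWWWWWW
WWWWWWWW
WGWWWWWW
WGWWWWWW
After op 4 paint(0,2,B):
WWBWWWWW
WWWWWWWW
WWWWWWWW
WGWWWWWW
WGWWWWWW
After op 5 paint(0,4,B):
WWBWBWWW
WWWWWWWW
WWWWWWWW
WGWWWWWW
WGWWWWWW

Answer: WWBWBWWW
WWWWWWWW
WWWWWWWW
WGWWWWWW
WGWWWWWW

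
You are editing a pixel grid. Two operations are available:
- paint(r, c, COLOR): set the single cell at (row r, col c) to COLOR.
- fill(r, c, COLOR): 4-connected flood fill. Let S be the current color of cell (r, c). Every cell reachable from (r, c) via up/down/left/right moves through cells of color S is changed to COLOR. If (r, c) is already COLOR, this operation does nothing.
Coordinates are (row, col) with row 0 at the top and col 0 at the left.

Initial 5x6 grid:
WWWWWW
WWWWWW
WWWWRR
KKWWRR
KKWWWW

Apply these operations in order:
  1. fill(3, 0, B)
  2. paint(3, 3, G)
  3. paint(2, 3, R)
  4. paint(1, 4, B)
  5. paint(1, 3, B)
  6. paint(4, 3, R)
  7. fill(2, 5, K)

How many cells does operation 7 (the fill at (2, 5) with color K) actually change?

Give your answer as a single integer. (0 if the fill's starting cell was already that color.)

Answer: 5

Derivation:
After op 1 fill(3,0,B) [4 cells changed]:
WWWWWW
WWWWWW
WWWWRR
BBWWRR
BBWWWW
After op 2 paint(3,3,G):
WWWWWW
WWWWWW
WWWWRR
BBWGRR
BBWWWW
After op 3 paint(2,3,R):
WWWWWW
WWWWWW
WWWRRR
BBWGRR
BBWWWW
After op 4 paint(1,4,B):
WWWWWW
WWWWBW
WWWRRR
BBWGRR
BBWWWW
After op 5 paint(1,3,B):
WWWWWW
WWWBBW
WWWRRR
BBWGRR
BBWWWW
After op 6 paint(4,3,R):
WWWWWW
WWWBBW
WWWRRR
BBWGRR
BBWRWW
After op 7 fill(2,5,K) [5 cells changed]:
WWWWWW
WWWBBW
WWWKKK
BBWGKK
BBWRWW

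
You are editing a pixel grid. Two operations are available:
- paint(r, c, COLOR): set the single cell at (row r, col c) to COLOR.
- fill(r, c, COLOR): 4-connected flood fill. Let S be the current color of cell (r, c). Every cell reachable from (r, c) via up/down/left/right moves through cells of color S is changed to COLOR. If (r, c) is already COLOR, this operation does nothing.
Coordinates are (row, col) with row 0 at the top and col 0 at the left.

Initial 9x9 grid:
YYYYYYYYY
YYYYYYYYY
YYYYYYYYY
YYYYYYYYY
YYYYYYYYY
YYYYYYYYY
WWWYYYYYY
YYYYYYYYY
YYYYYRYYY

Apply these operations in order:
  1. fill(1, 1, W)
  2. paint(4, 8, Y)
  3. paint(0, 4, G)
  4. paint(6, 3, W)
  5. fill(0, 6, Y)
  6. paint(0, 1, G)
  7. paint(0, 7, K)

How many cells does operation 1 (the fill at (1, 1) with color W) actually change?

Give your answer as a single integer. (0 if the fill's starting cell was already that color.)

After op 1 fill(1,1,W) [77 cells changed]:
WWWWWWWWW
WWWWWWWWW
WWWWWWWWW
WWWWWWWWW
WWWWWWWWW
WWWWWWWWW
WWWWWWWWW
WWWWWWWWW
WWWWWRWWW

Answer: 77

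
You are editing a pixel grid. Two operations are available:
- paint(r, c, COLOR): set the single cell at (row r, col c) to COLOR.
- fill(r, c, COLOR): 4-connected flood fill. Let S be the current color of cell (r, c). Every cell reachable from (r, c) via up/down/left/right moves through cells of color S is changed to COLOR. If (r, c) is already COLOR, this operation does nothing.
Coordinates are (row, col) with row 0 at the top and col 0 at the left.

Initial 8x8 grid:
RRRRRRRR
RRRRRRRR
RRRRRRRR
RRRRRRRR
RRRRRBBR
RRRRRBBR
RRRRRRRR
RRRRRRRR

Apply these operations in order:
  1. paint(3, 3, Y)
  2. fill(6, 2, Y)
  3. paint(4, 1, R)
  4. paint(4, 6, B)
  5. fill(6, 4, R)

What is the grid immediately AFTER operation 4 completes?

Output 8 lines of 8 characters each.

After op 1 paint(3,3,Y):
RRRRRRRR
RRRRRRRR
RRRRRRRR
RRRYRRRR
RRRRRBBR
RRRRRBBR
RRRRRRRR
RRRRRRRR
After op 2 fill(6,2,Y) [59 cells changed]:
YYYYYYYY
YYYYYYYY
YYYYYYYY
YYYYYYYY
YYYYYBBY
YYYYYBBY
YYYYYYYY
YYYYYYYY
After op 3 paint(4,1,R):
YYYYYYYY
YYYYYYYY
YYYYYYYY
YYYYYYYY
YRYYYBBY
YYYYYBBY
YYYYYYYY
YYYYYYYY
After op 4 paint(4,6,B):
YYYYYYYY
YYYYYYYY
YYYYYYYY
YYYYYYYY
YRYYYBBY
YYYYYBBY
YYYYYYYY
YYYYYYYY

Answer: YYYYYYYY
YYYYYYYY
YYYYYYYY
YYYYYYYY
YRYYYBBY
YYYYYBBY
YYYYYYYY
YYYYYYYY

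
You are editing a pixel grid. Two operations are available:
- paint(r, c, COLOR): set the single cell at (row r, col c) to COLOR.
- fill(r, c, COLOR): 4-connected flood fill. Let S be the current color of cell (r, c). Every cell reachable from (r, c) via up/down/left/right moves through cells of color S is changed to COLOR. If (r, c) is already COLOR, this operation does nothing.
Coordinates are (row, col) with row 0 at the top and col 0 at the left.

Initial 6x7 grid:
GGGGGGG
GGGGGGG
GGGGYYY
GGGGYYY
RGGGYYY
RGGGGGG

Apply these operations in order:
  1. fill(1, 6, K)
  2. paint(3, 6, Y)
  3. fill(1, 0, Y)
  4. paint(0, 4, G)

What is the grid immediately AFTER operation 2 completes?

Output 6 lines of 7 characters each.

After op 1 fill(1,6,K) [31 cells changed]:
KKKKKKK
KKKKKKK
KKKKYYY
KKKKYYY
RKKKYYY
RKKKKKK
After op 2 paint(3,6,Y):
KKKKKKK
KKKKKKK
KKKKYYY
KKKKYYY
RKKKYYY
RKKKKKK

Answer: KKKKKKK
KKKKKKK
KKKKYYY
KKKKYYY
RKKKYYY
RKKKKKK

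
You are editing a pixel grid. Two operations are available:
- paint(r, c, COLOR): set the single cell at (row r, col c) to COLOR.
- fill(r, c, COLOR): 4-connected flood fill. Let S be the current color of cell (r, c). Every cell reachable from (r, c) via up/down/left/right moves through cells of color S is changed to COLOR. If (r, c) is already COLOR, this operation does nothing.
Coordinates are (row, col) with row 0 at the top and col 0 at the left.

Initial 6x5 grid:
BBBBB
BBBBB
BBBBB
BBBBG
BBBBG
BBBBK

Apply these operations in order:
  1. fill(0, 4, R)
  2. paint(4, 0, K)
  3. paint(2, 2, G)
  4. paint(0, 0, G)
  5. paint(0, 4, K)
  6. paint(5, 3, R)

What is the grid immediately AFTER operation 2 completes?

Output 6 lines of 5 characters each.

After op 1 fill(0,4,R) [27 cells changed]:
RRRRR
RRRRR
RRRRR
RRRRG
RRRRG
RRRRK
After op 2 paint(4,0,K):
RRRRR
RRRRR
RRRRR
RRRRG
KRRRG
RRRRK

Answer: RRRRR
RRRRR
RRRRR
RRRRG
KRRRG
RRRRK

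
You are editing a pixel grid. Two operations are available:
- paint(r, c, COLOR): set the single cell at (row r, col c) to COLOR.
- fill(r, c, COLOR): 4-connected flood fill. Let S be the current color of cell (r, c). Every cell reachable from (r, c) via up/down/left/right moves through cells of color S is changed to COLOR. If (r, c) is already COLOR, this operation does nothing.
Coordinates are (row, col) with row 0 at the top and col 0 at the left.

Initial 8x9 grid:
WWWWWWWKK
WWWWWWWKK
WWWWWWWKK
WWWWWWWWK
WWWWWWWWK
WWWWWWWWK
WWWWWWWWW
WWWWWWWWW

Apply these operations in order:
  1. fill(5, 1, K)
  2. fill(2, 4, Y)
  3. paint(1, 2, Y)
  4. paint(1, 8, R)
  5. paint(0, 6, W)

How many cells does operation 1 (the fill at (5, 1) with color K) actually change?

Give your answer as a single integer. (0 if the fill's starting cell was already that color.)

After op 1 fill(5,1,K) [63 cells changed]:
KKKKKKKKK
KKKKKKKKK
KKKKKKKKK
KKKKKKKKK
KKKKKKKKK
KKKKKKKKK
KKKKKKKKK
KKKKKKKKK

Answer: 63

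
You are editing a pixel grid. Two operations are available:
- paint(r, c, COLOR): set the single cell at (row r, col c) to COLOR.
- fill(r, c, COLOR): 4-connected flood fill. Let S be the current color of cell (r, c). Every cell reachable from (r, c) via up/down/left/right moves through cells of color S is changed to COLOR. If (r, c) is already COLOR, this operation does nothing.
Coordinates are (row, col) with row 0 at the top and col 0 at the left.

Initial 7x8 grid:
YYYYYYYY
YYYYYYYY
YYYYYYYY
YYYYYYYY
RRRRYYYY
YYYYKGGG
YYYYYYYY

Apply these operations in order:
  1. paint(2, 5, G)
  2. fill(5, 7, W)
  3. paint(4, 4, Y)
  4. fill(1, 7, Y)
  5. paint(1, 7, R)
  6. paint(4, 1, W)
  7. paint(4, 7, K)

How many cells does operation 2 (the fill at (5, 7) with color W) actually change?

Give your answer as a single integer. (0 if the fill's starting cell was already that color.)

After op 1 paint(2,5,G):
YYYYYYYY
YYYYYYYY
YYYYYGYY
YYYYYYYY
RRRRYYYY
YYYYKGGG
YYYYYYYY
After op 2 fill(5,7,W) [3 cells changed]:
YYYYYYYY
YYYYYYYY
YYYYYGYY
YYYYYYYY
RRRRYYYY
YYYYKWWW
YYYYYYYY

Answer: 3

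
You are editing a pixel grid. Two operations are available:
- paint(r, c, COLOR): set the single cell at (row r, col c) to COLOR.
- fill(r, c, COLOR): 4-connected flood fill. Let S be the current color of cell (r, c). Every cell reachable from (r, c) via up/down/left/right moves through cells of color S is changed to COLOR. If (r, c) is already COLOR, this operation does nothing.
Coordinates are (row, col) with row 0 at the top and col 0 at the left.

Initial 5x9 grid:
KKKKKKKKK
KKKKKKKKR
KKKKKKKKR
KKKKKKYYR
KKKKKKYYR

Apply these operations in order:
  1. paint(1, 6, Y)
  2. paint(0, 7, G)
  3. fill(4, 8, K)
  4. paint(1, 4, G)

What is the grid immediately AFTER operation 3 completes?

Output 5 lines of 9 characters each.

After op 1 paint(1,6,Y):
KKKKKKKKK
KKKKKKYKR
KKKKKKKKR
KKKKKKYYR
KKKKKKYYR
After op 2 paint(0,7,G):
KKKKKKKGK
KKKKKKYKR
KKKKKKKKR
KKKKKKYYR
KKKKKKYYR
After op 3 fill(4,8,K) [4 cells changed]:
KKKKKKKGK
KKKKKKYKK
KKKKKKKKK
KKKKKKYYK
KKKKKKYYK

Answer: KKKKKKKGK
KKKKKKYKK
KKKKKKKKK
KKKKKKYYK
KKKKKKYYK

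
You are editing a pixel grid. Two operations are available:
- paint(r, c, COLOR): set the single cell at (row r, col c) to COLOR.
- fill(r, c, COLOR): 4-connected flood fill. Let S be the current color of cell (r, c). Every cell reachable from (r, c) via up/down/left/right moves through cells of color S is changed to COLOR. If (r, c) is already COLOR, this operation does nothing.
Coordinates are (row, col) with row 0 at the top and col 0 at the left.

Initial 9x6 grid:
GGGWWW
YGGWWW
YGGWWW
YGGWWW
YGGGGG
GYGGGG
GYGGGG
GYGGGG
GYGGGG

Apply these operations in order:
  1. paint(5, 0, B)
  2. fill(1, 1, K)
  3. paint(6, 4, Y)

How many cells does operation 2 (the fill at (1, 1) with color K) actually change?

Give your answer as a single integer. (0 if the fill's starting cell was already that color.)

Answer: 30

Derivation:
After op 1 paint(5,0,B):
GGGWWW
YGGWWW
YGGWWW
YGGWWW
YGGGGG
BYGGGG
GYGGGG
GYGGGG
GYGGGG
After op 2 fill(1,1,K) [30 cells changed]:
KKKWWW
YKKWWW
YKKWWW
YKKWWW
YKKKKK
BYKKKK
GYKKKK
GYKKKK
GYKKKK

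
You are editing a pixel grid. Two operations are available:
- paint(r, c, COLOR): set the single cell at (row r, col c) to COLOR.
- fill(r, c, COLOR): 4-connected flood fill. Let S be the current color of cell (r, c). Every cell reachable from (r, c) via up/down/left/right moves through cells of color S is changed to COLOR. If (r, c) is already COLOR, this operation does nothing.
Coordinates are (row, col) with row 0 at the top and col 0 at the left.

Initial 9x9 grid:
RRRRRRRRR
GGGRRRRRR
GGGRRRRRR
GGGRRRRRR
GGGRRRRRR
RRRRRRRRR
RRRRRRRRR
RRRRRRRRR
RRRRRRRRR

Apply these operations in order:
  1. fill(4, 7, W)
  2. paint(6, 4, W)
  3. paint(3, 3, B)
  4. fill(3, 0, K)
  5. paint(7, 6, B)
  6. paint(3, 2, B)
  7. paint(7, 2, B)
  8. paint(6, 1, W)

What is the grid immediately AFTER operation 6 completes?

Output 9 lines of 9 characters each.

After op 1 fill(4,7,W) [69 cells changed]:
WWWWWWWWW
GGGWWWWWW
GGGWWWWWW
GGGWWWWWW
GGGWWWWWW
WWWWWWWWW
WWWWWWWWW
WWWWWWWWW
WWWWWWWWW
After op 2 paint(6,4,W):
WWWWWWWWW
GGGWWWWWW
GGGWWWWWW
GGGWWWWWW
GGGWWWWWW
WWWWWWWWW
WWWWWWWWW
WWWWWWWWW
WWWWWWWWW
After op 3 paint(3,3,B):
WWWWWWWWW
GGGWWWWWW
GGGWWWWWW
GGGBWWWWW
GGGWWWWWW
WWWWWWWWW
WWWWWWWWW
WWWWWWWWW
WWWWWWWWW
After op 4 fill(3,0,K) [12 cells changed]:
WWWWWWWWW
KKKWWWWWW
KKKWWWWWW
KKKBWWWWW
KKKWWWWWW
WWWWWWWWW
WWWWWWWWW
WWWWWWWWW
WWWWWWWWW
After op 5 paint(7,6,B):
WWWWWWWWW
KKKWWWWWW
KKKWWWWWW
KKKBWWWWW
KKKWWWWWW
WWWWWWWWW
WWWWWWWWW
WWWWWWBWW
WWWWWWWWW
After op 6 paint(3,2,B):
WWWWWWWWW
KKKWWWWWW
KKKWWWWWW
KKBBWWWWW
KKKWWWWWW
WWWWWWWWW
WWWWWWWWW
WWWWWWBWW
WWWWWWWWW

Answer: WWWWWWWWW
KKKWWWWWW
KKKWWWWWW
KKBBWWWWW
KKKWWWWWW
WWWWWWWWW
WWWWWWWWW
WWWWWWBWW
WWWWWWWWW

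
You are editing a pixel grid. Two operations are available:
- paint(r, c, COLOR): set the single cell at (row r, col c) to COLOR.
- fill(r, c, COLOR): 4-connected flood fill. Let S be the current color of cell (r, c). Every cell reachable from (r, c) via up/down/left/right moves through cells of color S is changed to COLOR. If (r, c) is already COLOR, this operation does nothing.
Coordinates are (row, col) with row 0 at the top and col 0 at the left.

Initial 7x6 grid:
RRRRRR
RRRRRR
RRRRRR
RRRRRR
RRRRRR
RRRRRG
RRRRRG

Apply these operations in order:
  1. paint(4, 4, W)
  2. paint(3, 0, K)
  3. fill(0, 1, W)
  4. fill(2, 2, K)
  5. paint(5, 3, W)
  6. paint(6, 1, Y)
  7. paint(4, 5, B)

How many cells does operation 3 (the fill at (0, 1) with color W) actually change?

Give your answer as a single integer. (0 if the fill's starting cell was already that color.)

Answer: 38

Derivation:
After op 1 paint(4,4,W):
RRRRRR
RRRRRR
RRRRRR
RRRRRR
RRRRWR
RRRRRG
RRRRRG
After op 2 paint(3,0,K):
RRRRRR
RRRRRR
RRRRRR
KRRRRR
RRRRWR
RRRRRG
RRRRRG
After op 3 fill(0,1,W) [38 cells changed]:
WWWWWW
WWWWWW
WWWWWW
KWWWWW
WWWWWW
WWWWWG
WWWWWG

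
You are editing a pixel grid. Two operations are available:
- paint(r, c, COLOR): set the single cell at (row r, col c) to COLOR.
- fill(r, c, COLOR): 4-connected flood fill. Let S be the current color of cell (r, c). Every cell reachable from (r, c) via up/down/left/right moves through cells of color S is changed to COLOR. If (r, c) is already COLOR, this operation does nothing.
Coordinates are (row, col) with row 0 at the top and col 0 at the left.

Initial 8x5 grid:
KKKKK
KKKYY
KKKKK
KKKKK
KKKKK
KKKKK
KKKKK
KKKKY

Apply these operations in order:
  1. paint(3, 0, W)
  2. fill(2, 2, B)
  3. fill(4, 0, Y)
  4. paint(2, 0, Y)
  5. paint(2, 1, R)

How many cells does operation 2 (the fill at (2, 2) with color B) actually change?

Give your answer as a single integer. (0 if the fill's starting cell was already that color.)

After op 1 paint(3,0,W):
KKKKK
KKKYY
KKKKK
WKKKK
KKKKK
KKKKK
KKKKK
KKKKY
After op 2 fill(2,2,B) [36 cells changed]:
BBBBB
BBBYY
BBBBB
WBBBB
BBBBB
BBBBB
BBBBB
BBBBY

Answer: 36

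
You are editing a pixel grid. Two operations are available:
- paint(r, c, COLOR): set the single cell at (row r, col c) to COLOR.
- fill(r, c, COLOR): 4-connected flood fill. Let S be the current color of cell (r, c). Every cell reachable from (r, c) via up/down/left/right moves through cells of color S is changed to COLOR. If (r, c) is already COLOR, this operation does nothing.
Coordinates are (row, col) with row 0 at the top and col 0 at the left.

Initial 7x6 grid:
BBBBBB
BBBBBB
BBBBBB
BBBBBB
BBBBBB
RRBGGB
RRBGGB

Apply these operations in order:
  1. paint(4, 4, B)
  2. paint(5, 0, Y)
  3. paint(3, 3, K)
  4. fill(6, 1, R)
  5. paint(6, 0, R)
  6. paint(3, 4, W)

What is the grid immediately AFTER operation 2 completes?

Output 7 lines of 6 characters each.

After op 1 paint(4,4,B):
BBBBBB
BBBBBB
BBBBBB
BBBBBB
BBBBBB
RRBGGB
RRBGGB
After op 2 paint(5,0,Y):
BBBBBB
BBBBBB
BBBBBB
BBBBBB
BBBBBB
YRBGGB
RRBGGB

Answer: BBBBBB
BBBBBB
BBBBBB
BBBBBB
BBBBBB
YRBGGB
RRBGGB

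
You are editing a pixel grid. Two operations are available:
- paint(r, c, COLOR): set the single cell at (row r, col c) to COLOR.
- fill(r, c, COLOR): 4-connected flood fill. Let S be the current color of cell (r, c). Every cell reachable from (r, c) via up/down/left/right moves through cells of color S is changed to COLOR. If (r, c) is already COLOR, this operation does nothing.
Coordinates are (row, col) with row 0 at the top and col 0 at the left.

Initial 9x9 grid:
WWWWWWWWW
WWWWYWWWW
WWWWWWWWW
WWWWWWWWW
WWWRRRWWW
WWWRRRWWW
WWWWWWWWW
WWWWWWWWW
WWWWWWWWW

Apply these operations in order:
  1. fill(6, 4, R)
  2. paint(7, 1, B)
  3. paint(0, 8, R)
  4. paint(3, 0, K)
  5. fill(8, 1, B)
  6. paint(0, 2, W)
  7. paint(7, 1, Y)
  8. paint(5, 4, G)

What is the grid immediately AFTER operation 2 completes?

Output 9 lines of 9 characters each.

Answer: RRRRRRRRR
RRRRYRRRR
RRRRRRRRR
RRRRRRRRR
RRRRRRRRR
RRRRRRRRR
RRRRRRRRR
RBRRRRRRR
RRRRRRRRR

Derivation:
After op 1 fill(6,4,R) [74 cells changed]:
RRRRRRRRR
RRRRYRRRR
RRRRRRRRR
RRRRRRRRR
RRRRRRRRR
RRRRRRRRR
RRRRRRRRR
RRRRRRRRR
RRRRRRRRR
After op 2 paint(7,1,B):
RRRRRRRRR
RRRRYRRRR
RRRRRRRRR
RRRRRRRRR
RRRRRRRRR
RRRRRRRRR
RRRRRRRRR
RBRRRRRRR
RRRRRRRRR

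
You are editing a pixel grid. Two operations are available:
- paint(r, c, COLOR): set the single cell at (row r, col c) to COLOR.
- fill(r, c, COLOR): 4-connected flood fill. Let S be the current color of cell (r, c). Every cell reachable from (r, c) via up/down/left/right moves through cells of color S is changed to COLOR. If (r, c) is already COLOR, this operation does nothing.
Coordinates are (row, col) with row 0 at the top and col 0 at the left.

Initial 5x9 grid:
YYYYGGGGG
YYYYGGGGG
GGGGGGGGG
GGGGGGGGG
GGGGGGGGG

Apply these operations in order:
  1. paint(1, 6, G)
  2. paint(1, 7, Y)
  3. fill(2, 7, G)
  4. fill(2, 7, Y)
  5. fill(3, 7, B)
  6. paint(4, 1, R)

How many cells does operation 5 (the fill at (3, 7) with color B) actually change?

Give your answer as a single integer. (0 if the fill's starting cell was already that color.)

After op 1 paint(1,6,G):
YYYYGGGGG
YYYYGGGGG
GGGGGGGGG
GGGGGGGGG
GGGGGGGGG
After op 2 paint(1,7,Y):
YYYYGGGGG
YYYYGGGYG
GGGGGGGGG
GGGGGGGGG
GGGGGGGGG
After op 3 fill(2,7,G) [0 cells changed]:
YYYYGGGGG
YYYYGGGYG
GGGGGGGGG
GGGGGGGGG
GGGGGGGGG
After op 4 fill(2,7,Y) [36 cells changed]:
YYYYYYYYY
YYYYYYYYY
YYYYYYYYY
YYYYYYYYY
YYYYYYYYY
After op 5 fill(3,7,B) [45 cells changed]:
BBBBBBBBB
BBBBBBBBB
BBBBBBBBB
BBBBBBBBB
BBBBBBBBB

Answer: 45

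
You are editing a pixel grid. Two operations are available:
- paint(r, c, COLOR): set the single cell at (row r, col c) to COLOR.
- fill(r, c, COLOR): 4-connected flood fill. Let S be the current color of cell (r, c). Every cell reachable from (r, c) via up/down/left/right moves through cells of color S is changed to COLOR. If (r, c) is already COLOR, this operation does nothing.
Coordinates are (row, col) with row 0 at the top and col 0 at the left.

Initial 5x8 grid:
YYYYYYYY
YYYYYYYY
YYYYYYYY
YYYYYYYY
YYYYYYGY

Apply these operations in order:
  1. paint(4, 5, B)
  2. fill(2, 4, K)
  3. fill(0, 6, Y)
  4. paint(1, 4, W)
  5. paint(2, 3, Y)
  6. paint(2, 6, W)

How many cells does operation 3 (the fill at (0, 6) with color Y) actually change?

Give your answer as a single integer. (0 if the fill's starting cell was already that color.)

After op 1 paint(4,5,B):
YYYYYYYY
YYYYYYYY
YYYYYYYY
YYYYYYYY
YYYYYBGY
After op 2 fill(2,4,K) [38 cells changed]:
KKKKKKKK
KKKKKKKK
KKKKKKKK
KKKKKKKK
KKKKKBGK
After op 3 fill(0,6,Y) [38 cells changed]:
YYYYYYYY
YYYYYYYY
YYYYYYYY
YYYYYYYY
YYYYYBGY

Answer: 38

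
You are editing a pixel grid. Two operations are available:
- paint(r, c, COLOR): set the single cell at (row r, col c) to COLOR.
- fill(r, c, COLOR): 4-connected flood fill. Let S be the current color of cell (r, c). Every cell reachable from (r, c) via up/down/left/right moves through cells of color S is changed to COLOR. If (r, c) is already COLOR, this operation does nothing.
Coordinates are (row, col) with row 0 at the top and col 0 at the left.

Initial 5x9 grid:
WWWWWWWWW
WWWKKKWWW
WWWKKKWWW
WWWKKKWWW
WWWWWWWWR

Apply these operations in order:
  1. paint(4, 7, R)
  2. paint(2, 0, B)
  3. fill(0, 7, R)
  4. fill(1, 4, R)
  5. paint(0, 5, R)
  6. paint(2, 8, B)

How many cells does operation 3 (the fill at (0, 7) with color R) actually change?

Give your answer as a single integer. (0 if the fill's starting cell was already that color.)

Answer: 33

Derivation:
After op 1 paint(4,7,R):
WWWWWWWWW
WWWKKKWWW
WWWKKKWWW
WWWKKKWWW
WWWWWWWRR
After op 2 paint(2,0,B):
WWWWWWWWW
WWWKKKWWW
BWWKKKWWW
WWWKKKWWW
WWWWWWWRR
After op 3 fill(0,7,R) [33 cells changed]:
RRRRRRRRR
RRRKKKRRR
BRRKKKRRR
RRRKKKRRR
RRRRRRRRR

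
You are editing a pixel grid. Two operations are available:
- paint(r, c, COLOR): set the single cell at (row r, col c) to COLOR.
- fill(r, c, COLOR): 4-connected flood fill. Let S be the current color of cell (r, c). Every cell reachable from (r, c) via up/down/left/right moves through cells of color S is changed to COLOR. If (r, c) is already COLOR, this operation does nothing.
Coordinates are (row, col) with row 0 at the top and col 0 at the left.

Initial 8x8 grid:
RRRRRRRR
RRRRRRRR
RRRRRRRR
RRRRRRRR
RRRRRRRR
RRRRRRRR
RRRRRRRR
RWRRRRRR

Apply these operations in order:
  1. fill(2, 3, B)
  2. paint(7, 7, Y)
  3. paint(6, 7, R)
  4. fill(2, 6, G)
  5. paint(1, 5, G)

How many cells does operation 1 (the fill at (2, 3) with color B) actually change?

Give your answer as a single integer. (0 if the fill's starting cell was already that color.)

Answer: 63

Derivation:
After op 1 fill(2,3,B) [63 cells changed]:
BBBBBBBB
BBBBBBBB
BBBBBBBB
BBBBBBBB
BBBBBBBB
BBBBBBBB
BBBBBBBB
BWBBBBBB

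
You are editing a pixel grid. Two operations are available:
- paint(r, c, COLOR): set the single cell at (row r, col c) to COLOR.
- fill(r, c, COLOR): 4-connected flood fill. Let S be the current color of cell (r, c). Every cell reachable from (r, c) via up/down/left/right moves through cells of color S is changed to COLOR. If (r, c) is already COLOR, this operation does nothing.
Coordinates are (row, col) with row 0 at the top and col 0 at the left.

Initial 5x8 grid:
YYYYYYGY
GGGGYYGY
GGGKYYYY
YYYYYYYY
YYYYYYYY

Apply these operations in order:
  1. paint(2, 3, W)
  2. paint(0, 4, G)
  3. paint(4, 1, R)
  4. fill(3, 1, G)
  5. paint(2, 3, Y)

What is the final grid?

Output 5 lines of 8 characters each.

Answer: YYYYGGGG
GGGGGGGG
GGGYGGGG
GGGGGGGG
GRGGGGGG

Derivation:
After op 1 paint(2,3,W):
YYYYYYGY
GGGGYYGY
GGGWYYYY
YYYYYYYY
YYYYYYYY
After op 2 paint(0,4,G):
YYYYGYGY
GGGGYYGY
GGGWYYYY
YYYYYYYY
YYYYYYYY
After op 3 paint(4,1,R):
YYYYGYGY
GGGGYYGY
GGGWYYYY
YYYYYYYY
YRYYYYYY
After op 4 fill(3,1,G) [24 cells changed]:
YYYYGGGG
GGGGGGGG
GGGWGGGG
GGGGGGGG
GRGGGGGG
After op 5 paint(2,3,Y):
YYYYGGGG
GGGGGGGG
GGGYGGGG
GGGGGGGG
GRGGGGGG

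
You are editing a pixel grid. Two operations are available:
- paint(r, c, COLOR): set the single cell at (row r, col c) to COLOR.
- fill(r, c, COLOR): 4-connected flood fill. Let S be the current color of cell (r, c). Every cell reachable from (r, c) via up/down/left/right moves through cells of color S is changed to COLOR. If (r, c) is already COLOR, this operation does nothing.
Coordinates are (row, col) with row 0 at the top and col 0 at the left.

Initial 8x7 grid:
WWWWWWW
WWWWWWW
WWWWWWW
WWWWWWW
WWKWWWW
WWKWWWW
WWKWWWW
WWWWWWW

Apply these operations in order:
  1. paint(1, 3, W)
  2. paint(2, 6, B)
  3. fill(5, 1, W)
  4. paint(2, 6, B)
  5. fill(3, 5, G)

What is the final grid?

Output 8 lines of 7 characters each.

After op 1 paint(1,3,W):
WWWWWWW
WWWWWWW
WWWWWWW
WWWWWWW
WWKWWWW
WWKWWWW
WWKWWWW
WWWWWWW
After op 2 paint(2,6,B):
WWWWWWW
WWWWWWW
WWWWWWB
WWWWWWW
WWKWWWW
WWKWWWW
WWKWWWW
WWWWWWW
After op 3 fill(5,1,W) [0 cells changed]:
WWWWWWW
WWWWWWW
WWWWWWB
WWWWWWW
WWKWWWW
WWKWWWW
WWKWWWW
WWWWWWW
After op 4 paint(2,6,B):
WWWWWWW
WWWWWWW
WWWWWWB
WWWWWWW
WWKWWWW
WWKWWWW
WWKWWWW
WWWWWWW
After op 5 fill(3,5,G) [52 cells changed]:
GGGGGGG
GGGGGGG
GGGGGGB
GGGGGGG
GGKGGGG
GGKGGGG
GGKGGGG
GGGGGGG

Answer: GGGGGGG
GGGGGGG
GGGGGGB
GGGGGGG
GGKGGGG
GGKGGGG
GGKGGGG
GGGGGGG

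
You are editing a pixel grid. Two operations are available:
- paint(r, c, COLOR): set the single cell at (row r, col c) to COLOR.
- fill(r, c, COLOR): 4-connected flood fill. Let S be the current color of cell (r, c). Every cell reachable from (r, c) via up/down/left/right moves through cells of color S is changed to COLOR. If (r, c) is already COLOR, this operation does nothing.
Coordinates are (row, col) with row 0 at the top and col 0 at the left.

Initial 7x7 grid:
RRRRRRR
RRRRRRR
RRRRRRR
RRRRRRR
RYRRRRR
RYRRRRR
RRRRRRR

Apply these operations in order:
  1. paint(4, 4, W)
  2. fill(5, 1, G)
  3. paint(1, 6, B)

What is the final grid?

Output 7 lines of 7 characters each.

After op 1 paint(4,4,W):
RRRRRRR
RRRRRRR
RRRRRRR
RRRRRRR
RYRRWRR
RYRRRRR
RRRRRRR
After op 2 fill(5,1,G) [2 cells changed]:
RRRRRRR
RRRRRRR
RRRRRRR
RRRRRRR
RGRRWRR
RGRRRRR
RRRRRRR
After op 3 paint(1,6,B):
RRRRRRR
RRRRRRB
RRRRRRR
RRRRRRR
RGRRWRR
RGRRRRR
RRRRRRR

Answer: RRRRRRR
RRRRRRB
RRRRRRR
RRRRRRR
RGRRWRR
RGRRRRR
RRRRRRR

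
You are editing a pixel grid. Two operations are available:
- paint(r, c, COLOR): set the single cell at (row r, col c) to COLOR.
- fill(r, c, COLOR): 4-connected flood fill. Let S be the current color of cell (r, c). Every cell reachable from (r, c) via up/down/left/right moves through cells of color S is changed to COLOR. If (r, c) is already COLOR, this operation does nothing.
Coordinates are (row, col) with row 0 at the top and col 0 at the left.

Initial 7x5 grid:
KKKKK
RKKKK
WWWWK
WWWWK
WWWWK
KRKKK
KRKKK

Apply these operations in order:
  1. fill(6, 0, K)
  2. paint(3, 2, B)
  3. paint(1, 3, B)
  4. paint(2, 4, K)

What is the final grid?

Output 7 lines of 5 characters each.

Answer: KKKKK
RKKBK
WWWWK
WWBWK
WWWWK
KRKKK
KRKKK

Derivation:
After op 1 fill(6,0,K) [0 cells changed]:
KKKKK
RKKKK
WWWWK
WWWWK
WWWWK
KRKKK
KRKKK
After op 2 paint(3,2,B):
KKKKK
RKKKK
WWWWK
WWBWK
WWWWK
KRKKK
KRKKK
After op 3 paint(1,3,B):
KKKKK
RKKBK
WWWWK
WWBWK
WWWWK
KRKKK
KRKKK
After op 4 paint(2,4,K):
KKKKK
RKKBK
WWWWK
WWBWK
WWWWK
KRKKK
KRKKK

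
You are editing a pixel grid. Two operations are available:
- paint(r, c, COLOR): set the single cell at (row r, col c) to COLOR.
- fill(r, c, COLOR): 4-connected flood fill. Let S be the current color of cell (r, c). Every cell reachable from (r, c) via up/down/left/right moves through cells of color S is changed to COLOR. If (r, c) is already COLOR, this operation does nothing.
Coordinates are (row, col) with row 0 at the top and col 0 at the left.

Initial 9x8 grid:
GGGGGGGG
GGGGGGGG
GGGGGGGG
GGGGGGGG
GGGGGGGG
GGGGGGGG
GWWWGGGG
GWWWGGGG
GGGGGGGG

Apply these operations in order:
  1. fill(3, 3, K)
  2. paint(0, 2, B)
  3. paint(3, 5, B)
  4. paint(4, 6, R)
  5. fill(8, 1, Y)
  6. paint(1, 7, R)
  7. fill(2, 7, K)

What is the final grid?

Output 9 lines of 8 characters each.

Answer: KKBKKKKK
KKKKKKKR
KKKKKKKK
KKKKKBKK
KKKKKKRK
KKKKKKKK
KWWWKKKK
KWWWKKKK
KKKKKKKK

Derivation:
After op 1 fill(3,3,K) [66 cells changed]:
KKKKKKKK
KKKKKKKK
KKKKKKKK
KKKKKKKK
KKKKKKKK
KKKKKKKK
KWWWKKKK
KWWWKKKK
KKKKKKKK
After op 2 paint(0,2,B):
KKBKKKKK
KKKKKKKK
KKKKKKKK
KKKKKKKK
KKKKKKKK
KKKKKKKK
KWWWKKKK
KWWWKKKK
KKKKKKKK
After op 3 paint(3,5,B):
KKBKKKKK
KKKKKKKK
KKKKKKKK
KKKKKBKK
KKKKKKKK
KKKKKKKK
KWWWKKKK
KWWWKKKK
KKKKKKKK
After op 4 paint(4,6,R):
KKBKKKKK
KKKKKKKK
KKKKKKKK
KKKKKBKK
KKKKKKRK
KKKKKKKK
KWWWKKKK
KWWWKKKK
KKKKKKKK
After op 5 fill(8,1,Y) [63 cells changed]:
YYBYYYYY
YYYYYYYY
YYYYYYYY
YYYYYBYY
YYYYYYRY
YYYYYYYY
YWWWYYYY
YWWWYYYY
YYYYYYYY
After op 6 paint(1,7,R):
YYBYYYYY
YYYYYYYR
YYYYYYYY
YYYYYBYY
YYYYYYRY
YYYYYYYY
YWWWYYYY
YWWWYYYY
YYYYYYYY
After op 7 fill(2,7,K) [62 cells changed]:
KKBKKKKK
KKKKKKKR
KKKKKKKK
KKKKKBKK
KKKKKKRK
KKKKKKKK
KWWWKKKK
KWWWKKKK
KKKKKKKK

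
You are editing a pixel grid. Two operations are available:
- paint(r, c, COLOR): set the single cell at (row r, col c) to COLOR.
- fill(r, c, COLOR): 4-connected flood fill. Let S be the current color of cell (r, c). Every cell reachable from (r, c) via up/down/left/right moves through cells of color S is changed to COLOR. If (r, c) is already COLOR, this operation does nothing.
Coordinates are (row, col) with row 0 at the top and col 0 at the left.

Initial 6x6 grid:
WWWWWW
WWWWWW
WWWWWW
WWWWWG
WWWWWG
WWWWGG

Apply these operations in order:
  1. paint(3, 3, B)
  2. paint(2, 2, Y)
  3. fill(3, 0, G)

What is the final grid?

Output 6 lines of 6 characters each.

Answer: GGGGGG
GGGGGG
GGYGGG
GGGBGG
GGGGGG
GGGGGG

Derivation:
After op 1 paint(3,3,B):
WWWWWW
WWWWWW
WWWWWW
WWWBWG
WWWWWG
WWWWGG
After op 2 paint(2,2,Y):
WWWWWW
WWWWWW
WWYWWW
WWWBWG
WWWWWG
WWWWGG
After op 3 fill(3,0,G) [30 cells changed]:
GGGGGG
GGGGGG
GGYGGG
GGGBGG
GGGGGG
GGGGGG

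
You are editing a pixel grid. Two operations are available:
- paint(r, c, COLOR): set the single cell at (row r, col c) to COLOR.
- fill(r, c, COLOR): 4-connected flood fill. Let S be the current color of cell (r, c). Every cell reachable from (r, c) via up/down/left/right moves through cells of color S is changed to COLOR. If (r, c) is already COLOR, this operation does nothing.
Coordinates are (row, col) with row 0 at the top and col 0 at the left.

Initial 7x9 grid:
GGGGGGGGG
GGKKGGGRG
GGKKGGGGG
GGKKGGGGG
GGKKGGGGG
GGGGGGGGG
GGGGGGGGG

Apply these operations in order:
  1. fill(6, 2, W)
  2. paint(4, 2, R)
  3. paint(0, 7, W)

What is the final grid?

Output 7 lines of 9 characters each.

Answer: WWWWWWWWW
WWKKWWWRW
WWKKWWWWW
WWKKWWWWW
WWRKWWWWW
WWWWWWWWW
WWWWWWWWW

Derivation:
After op 1 fill(6,2,W) [54 cells changed]:
WWWWWWWWW
WWKKWWWRW
WWKKWWWWW
WWKKWWWWW
WWKKWWWWW
WWWWWWWWW
WWWWWWWWW
After op 2 paint(4,2,R):
WWWWWWWWW
WWKKWWWRW
WWKKWWWWW
WWKKWWWWW
WWRKWWWWW
WWWWWWWWW
WWWWWWWWW
After op 3 paint(0,7,W):
WWWWWWWWW
WWKKWWWRW
WWKKWWWWW
WWKKWWWWW
WWRKWWWWW
WWWWWWWWW
WWWWWWWWW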